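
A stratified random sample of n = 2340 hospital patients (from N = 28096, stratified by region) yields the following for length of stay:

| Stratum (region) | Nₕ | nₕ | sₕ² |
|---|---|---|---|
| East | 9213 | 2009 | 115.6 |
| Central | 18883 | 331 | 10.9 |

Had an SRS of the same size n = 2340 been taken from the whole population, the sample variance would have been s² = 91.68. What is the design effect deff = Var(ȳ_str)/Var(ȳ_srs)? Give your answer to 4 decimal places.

0.5416

Var(ȳ_str) = Σ Wₕ²(1−fₕ)sₕ²/nₕ with Wₕ = Nₕ/28096:
  East: (9213/28096)²·(1−2009/9213)·115.6/2009 = 0.0048379757
  Central: (18883/28096)²·(1−331/18883)·10.9/331 = 0.014614072
  → Var(ȳ_str) = 0.019452048.
Var(ȳ_srs) = (1 − 2340/28096)·91.68/2340 = 0.035916389.
deff = 0.019452048 / 0.035916389 = 0.5416.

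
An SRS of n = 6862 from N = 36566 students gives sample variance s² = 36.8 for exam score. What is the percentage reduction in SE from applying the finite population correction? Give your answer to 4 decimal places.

9.8701

f = n/N = 6862/36566 = 0.18766067.
SE_no-fpc = √(s²/n) = 0.073231605; SE_fpc = √((1−f)s²/n) = 0.06600355.
Ratio = √(1−f) = 0.90129869. Reduction = 100·(1 − 0.90129869) = 9.8701%.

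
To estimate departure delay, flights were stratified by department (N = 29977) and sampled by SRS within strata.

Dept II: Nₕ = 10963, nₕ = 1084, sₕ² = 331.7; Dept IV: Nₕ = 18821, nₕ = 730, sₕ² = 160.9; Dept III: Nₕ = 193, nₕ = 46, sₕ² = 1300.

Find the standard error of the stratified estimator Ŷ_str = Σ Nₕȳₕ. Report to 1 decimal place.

Var(Ŷ_str) = Σₕ Nₕ²(1 − fₕ)sₕ²/nₕ.
Dept II: 10963²·(1 − 1084/10963)·331.7/1084 = 3.3140464 × 10^7.
Dept IV: 18821²·(1 − 730/18821)·160.9/730 = 7.5047884 × 10^7.
Dept III: 193²·(1 − 46/193)·1300/46 = 801789.13.
Sum = 1.0899014 × 10^8.
SE = √(1.0899014 × 10^8) = 10439.8.

10439.8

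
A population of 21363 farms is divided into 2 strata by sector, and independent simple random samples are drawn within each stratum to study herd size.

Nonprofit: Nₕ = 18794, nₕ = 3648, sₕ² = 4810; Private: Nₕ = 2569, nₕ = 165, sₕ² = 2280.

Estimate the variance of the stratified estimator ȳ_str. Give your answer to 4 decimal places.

1.0094

Var(ȳ_str) = Σₕ Wₕ²(1 − fₕ)sₕ²/nₕ with Wₕ = Nₕ/N, N = 21363.
Nonprofit: Wₕ = 0.87974535; term = 0.87974535²·(1 − 0.19410450)·4810/3648 = 0.8223997.
Private: Wₕ = 0.12025465; term = 0.12025465²·(1 − 0.06422733)·2280/165 = 0.18699285.
Sum = 1.0093926.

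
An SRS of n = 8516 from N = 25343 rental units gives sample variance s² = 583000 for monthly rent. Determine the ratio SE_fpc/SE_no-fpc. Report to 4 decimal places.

f = n/N = 8516/25343 = 0.33602967.
SE_no-fpc = √(s²/n) = 8.2740178; SE_fpc = √((1−f)s²/n) = 6.7420316.
Ratio = √(1−f) = 0.81484374.

0.8148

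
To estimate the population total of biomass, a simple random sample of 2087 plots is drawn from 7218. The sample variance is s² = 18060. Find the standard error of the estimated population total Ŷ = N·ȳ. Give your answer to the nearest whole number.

Var(Ŷ) = N²·Var(ȳ) = N²·(1 − n/N)·s²/n.
f = 2087/7218 = 0.28913827; Var(ȳ) = 0.71086173·18060/2087 = 6.1514916.
Var(Ŷ) = 7218² · 6.1514916 = 3.2048978 × 10^8.
SE(Ŷ) = √(3.2048978 × 10^8) = 17902.

17902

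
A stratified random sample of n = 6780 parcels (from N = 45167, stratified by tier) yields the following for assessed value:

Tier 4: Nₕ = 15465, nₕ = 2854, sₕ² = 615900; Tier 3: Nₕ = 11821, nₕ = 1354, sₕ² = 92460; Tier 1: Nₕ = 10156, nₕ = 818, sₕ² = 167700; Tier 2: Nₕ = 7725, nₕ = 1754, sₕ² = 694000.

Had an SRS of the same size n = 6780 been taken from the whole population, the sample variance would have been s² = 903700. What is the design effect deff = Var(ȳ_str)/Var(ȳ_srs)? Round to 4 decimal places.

0.3818

Var(ȳ_str) = Σ Wₕ²(1−fₕ)sₕ²/nₕ with Wₕ = Nₕ/45167:
  Tier 4: (15465/45167)²·(1−2854/15465)·615900/2854 = 20.630663
  Tier 3: (11821/45167)²·(1−1354/11821)·92460/1354 = 4.1416098
  Tier 1: (10156/45167)²·(1−818/10156)·167700/818 = 9.5304593
  Tier 2: (7725/45167)²·(1−1754/7725)·694000/1754 = 8.9460835
  → Var(ȳ_str) = 43.248816.
Var(ȳ_srs) = (1 − 6780/45167)·903700/6780 = 113.28112.
deff = 43.248816 / 113.28112 = 0.3818.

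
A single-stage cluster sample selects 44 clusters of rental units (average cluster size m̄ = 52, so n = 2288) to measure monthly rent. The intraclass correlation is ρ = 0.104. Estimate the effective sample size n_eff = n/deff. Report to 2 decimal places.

362.94

deff = 1 + (52 − 1)·0.104 = 1 + 5.304 = 6.304.
n_eff = 2288 / 6.304 = 362.94.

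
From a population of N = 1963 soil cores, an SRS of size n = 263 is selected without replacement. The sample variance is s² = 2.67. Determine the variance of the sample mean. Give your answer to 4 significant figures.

Under SRS without replacement, Var(ȳ) = (1 − f)·s²/n with f = n/N = 263/1963 = 0.13397860.
Var(ȳ) = (1 − 0.13397860)·2.67/263 = 0.86602140·0.010152091 = 0.0087919282.

0.008792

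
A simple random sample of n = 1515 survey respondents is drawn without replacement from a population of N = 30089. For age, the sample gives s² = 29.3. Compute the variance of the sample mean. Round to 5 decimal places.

0.01837

Under SRS without replacement, Var(ȳ) = (1 − f)·s²/n with f = n/N = 1515/30089 = 0.05035063.
Var(ȳ) = (1 − 0.05035063)·29.3/1515 = 0.94964937·0.019339934 = 0.018366156.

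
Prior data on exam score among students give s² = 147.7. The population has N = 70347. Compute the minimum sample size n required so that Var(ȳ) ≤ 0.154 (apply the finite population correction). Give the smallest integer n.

947

Without fpc, n₀ = s²/D = 147.7/0.154 = 959.0909.
With fpc, (1 − n/N)·s²/n ≤ D requires n ≥ n₀/(1 + n₀/N) = 959.0909/(1 + 959.0909/70347) = 946.1908.
Rounding up, n = 947.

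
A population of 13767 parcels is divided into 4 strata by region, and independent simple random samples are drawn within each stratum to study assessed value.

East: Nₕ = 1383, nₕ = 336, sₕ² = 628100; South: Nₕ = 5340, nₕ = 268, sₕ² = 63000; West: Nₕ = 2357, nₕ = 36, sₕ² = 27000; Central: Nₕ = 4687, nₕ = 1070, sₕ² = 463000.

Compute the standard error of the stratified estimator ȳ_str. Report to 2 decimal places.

Var(ȳ_str) = Σₕ Wₕ²(1 − fₕ)sₕ²/nₕ with Wₕ = Nₕ/N, N = 13767.
East: Wₕ = 0.10045762; term = 0.10045762²·(1 − 0.24295011)·628100/336 = 14.281695.
South: Wₕ = 0.38788407; term = 0.38788407²·(1 − 0.05018727)·63000/268 = 33.59291.
West: Wₕ = 0.17120651; term = 0.17120651²·(1 − 0.01527365)·27000/36 = 21.647979.
Central: Wₕ = 0.34045181; term = 0.34045181²·(1 − 0.22829102)·463000/1070 = 38.704553.
Sum = 108.22714.
SE = √(108.22714) = 10.40.

10.40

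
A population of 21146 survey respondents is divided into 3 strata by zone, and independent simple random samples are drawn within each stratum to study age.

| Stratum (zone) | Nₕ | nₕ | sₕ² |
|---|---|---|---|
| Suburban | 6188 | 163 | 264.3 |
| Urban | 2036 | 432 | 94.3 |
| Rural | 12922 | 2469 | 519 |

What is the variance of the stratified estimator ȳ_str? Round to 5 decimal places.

0.20029

Var(ȳ_str) = Σₕ Wₕ²(1 − fₕ)sₕ²/nₕ with Wₕ = Nₕ/N, N = 21146.
Suburban: Wₕ = 0.29263218; term = 0.29263218²·(1 − 0.02634131)·264.3/163 = 0.13519495.
Urban: Wₕ = 0.09628298; term = 0.09628298²·(1 − 0.21218075)·94.3/432 = 0.0015942397.
Rural: Wₕ = 0.61108484; term = 0.61108484²·(1 − 0.19106949)·519/2469 = 0.063498066.
Sum = 0.20028726.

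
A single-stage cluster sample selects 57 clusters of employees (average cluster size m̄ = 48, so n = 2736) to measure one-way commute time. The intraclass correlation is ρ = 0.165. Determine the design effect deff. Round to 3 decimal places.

8.755

deff = 1 + (48 − 1)·0.165 = 1 + 7.755 = 8.755.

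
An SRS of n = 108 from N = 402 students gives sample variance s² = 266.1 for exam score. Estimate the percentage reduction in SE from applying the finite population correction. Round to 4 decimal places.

14.4814

f = n/N = 108/402 = 0.26865672.
SE_no-fpc = √(s²/n) = 1.569678; SE_fpc = √((1−f)s²/n) = 1.3423668.
Ratio = √(1−f) = 0.85518611. Reduction = 100·(1 − 0.85518611) = 14.4814%.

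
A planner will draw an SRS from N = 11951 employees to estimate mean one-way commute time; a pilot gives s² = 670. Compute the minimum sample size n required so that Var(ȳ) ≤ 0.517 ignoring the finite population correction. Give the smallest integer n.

Without fpc, n₀ = s²/D = 670/0.517 = 1295.9381.
Rounding up, n = 1296.

1296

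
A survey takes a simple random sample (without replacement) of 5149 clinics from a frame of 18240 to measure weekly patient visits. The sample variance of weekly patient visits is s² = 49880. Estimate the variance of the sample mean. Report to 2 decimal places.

Under SRS without replacement, Var(ȳ) = (1 − f)·s²/n with f = n/N = 5149/18240 = 0.28229167.
Var(ȳ) = (1 − 0.28229167)·49880/5149 = 0.71770833·9.6873179 = 6.9526688.

6.95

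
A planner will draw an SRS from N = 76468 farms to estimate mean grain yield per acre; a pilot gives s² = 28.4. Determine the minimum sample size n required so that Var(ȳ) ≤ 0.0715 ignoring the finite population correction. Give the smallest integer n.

398

Without fpc, n₀ = s²/D = 28.4/0.0715 = 397.2028.
Rounding up, n = 398.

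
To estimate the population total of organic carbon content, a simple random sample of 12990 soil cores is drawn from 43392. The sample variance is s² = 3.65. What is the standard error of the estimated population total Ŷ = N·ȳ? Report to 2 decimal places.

Var(Ŷ) = N²·Var(ȳ) = N²·(1 − n/N)·s²/n.
f = 12990/43392 = 0.29936394; Var(ȳ) = 0.70063606·3.65/12990 = 1.9686849 × 10^-4.
Var(Ŷ) = 43392² · (1.9686849 × 10^-4) = 370676.92.
SE(Ŷ) = √(370676.92) = 608.83.

608.83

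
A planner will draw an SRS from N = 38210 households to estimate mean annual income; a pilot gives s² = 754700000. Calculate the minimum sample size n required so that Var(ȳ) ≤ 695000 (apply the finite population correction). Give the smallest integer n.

1056

Without fpc, n₀ = s²/D = 754700000/695000 = 1085.8993.
With fpc, (1 − n/N)·s²/n ≤ D requires n ≥ n₀/(1 + n₀/N) = 1085.8993/(1 + 1085.8993/38210) = 1055.8917.
Rounding up, n = 1056.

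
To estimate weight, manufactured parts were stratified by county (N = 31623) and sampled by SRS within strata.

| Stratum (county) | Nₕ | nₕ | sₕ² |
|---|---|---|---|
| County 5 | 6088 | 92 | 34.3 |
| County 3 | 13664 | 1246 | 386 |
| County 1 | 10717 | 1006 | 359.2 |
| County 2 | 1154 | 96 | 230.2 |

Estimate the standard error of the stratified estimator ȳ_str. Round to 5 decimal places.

0.32598

Var(ȳ_str) = Σₕ Wₕ²(1 − fₕ)sₕ²/nₕ with Wₕ = Nₕ/N, N = 31623.
County 5: Wₕ = 0.19251810; term = 0.19251810²·(1 − 0.01511170)·34.3/92 = 0.01360932.
County 3: Wₕ = 0.43209057; term = 0.43209057²·(1 − 0.09118852)·386/1246 = 0.052564512.
County 1: Wₕ = 0.33889890; term = 0.33889890²·(1 − 0.09386955)·359.2/1006 = 0.03715946.
County 2: Wₕ = 0.03649243; term = 0.03649243²·(1 − 0.08318891)·230.2/96 = 0.0029276518.
Sum = 0.10626094.
SE = √(0.10626094) = 0.32598.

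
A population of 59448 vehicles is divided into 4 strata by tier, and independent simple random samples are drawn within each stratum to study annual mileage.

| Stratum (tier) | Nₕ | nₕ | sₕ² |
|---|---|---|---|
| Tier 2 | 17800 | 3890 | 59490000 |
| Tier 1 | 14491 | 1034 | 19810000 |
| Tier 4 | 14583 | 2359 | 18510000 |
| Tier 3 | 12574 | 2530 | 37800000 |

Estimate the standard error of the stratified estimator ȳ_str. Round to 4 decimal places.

Var(ȳ_str) = Σₕ Wₕ²(1 − fₕ)sₕ²/nₕ with Wₕ = Nₕ/N, N = 59448.
Tier 2: Wₕ = 0.29942134; term = 0.29942134²·(1 − 0.21853933)·59490000/3890 = 1071.4379.
Tier 1: Wₕ = 0.24375925; term = 0.24375925²·(1 − 0.07135463)·19810000/1034 = 1057.1486.
Tier 4: Wₕ = 0.24530682; term = 0.24530682²·(1 − 0.16176370)·18510000/2359 = 395.78944.
Tier 3: Wₕ = 0.21151258; term = 0.21151258²·(1 − 0.20120884)·37800000/2530 = 533.92093.
Sum = 3058.2969.
SE = √(3058.2969) = 55.3019.

55.3019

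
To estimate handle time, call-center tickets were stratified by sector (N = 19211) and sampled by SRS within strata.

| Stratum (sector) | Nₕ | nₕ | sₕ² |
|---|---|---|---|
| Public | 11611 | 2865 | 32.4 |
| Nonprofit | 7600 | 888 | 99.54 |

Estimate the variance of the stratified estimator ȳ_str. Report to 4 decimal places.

0.0186

Var(ȳ_str) = Σₕ Wₕ²(1 − fₕ)sₕ²/nₕ with Wₕ = Nₕ/N, N = 19211.
Public: Wₕ = 0.60439332; term = 0.60439332²·(1 − 0.24674877)·32.4/2865 = 0.003111713.
Nonprofit: Wₕ = 0.39560668; term = 0.39560668²·(1 − 0.11684211)·99.54/888 = 0.015493526.
Sum = 0.018605239.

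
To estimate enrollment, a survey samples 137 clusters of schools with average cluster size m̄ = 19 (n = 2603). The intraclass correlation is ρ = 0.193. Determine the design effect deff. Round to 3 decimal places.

4.474

deff = 1 + (19 − 1)·0.193 = 1 + 3.474 = 4.474.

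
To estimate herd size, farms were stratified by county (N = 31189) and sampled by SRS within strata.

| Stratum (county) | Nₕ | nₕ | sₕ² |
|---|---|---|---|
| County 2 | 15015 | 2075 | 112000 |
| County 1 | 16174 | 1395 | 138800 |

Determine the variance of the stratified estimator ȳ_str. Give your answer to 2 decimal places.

35.23

Var(ȳ_str) = Σₕ Wₕ²(1 − fₕ)sₕ²/nₕ with Wₕ = Nₕ/N, N = 31189.
County 2: Wₕ = 0.48141973; term = 0.48141973²·(1 − 0.13819514)·112000/2075 = 10.78094.
County 1: Wₕ = 0.51858027; term = 0.51858027²·(1 − 0.08624954)·138800/1395 = 24.449774.
Sum = 35.230714.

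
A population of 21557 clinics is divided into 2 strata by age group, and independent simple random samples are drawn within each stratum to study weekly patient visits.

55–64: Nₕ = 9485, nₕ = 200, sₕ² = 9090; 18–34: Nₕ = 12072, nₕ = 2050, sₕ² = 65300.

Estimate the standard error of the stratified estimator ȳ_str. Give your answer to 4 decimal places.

Var(ȳ_str) = Σₕ Wₕ²(1 − fₕ)sₕ²/nₕ with Wₕ = Nₕ/N, N = 21557.
55–64: Wₕ = 0.43999629; term = 0.43999629²·(1 − 0.02108593)·9090/200 = 8.6134371.
18–34: Wₕ = 0.56000371; term = 0.56000371²·(1 − 0.16981445)·65300/2050 = 8.2930885.
Sum = 16.906526.
SE = √(16.906526) = 4.1118.

4.1118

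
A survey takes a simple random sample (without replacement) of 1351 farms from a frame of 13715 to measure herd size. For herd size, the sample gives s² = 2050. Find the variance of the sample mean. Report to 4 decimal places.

Under SRS without replacement, Var(ȳ) = (1 − f)·s²/n with f = n/N = 1351/13715 = 0.09850529.
Var(ȳ) = (1 − 0.09850529)·2050/1351 = 0.90149471·1.5173945 = 1.3679231.

1.3679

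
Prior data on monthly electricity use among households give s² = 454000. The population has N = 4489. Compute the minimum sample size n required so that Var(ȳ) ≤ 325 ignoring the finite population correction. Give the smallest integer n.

Without fpc, n₀ = s²/D = 454000/325 = 1396.9231.
Rounding up, n = 1397.

1397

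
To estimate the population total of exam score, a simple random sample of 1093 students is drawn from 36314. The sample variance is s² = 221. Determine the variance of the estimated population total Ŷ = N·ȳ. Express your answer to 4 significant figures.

Var(Ŷ) = N²·Var(ȳ) = N²·(1 − n/N)·s²/n.
f = 1093/36314 = 0.03009858; Var(ȳ) = 0.96990142·221/1093 = 0.19610998.
Var(Ŷ) = 36314² · 0.19610998 = 2.5861152 × 10^8.

2.586 × 10^8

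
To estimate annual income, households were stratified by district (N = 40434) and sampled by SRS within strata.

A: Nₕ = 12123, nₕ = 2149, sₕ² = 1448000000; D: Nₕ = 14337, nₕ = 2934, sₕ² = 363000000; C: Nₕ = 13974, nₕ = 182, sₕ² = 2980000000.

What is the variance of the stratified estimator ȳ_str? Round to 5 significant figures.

1.9924 × 10^6

Var(ȳ_str) = Σₕ Wₕ²(1 − fₕ)sₕ²/nₕ with Wₕ = Nₕ/N, N = 40434.
A: Wₕ = 0.29982193; term = 0.29982193²·(1 − 0.17726635)·1448000000/2149 = 49833.134.
D: Wₕ = 0.35457783; term = 0.35457783²·(1 − 0.20464532)·363000000/2934 = 12371.732.
C: Wₕ = 0.34560024; term = 0.34560024²·(1 − 0.01302419)·2980000000/182 = 1.9301873 × 10^6.
Sum = 1.9923922 × 10^6.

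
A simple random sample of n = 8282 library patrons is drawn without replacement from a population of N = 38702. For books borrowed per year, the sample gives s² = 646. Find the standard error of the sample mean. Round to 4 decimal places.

0.2476

Under SRS without replacement, Var(ȳ) = (1 − f)·s²/n with f = n/N = 8282/38702 = 0.21399411.
Var(ȳ) = (1 − 0.21399411)·646/8282 = 0.78600589·0.078000483 = 0.061308839.
SE(ȳ) = √(0.061308839) = 0.2476.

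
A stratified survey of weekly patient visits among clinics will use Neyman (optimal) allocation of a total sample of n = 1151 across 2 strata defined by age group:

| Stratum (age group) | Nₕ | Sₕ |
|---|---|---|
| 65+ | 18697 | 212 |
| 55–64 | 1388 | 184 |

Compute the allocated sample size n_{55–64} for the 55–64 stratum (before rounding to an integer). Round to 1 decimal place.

Neyman allocation: nₕ = n·NₕSₕ / Σⱼ NⱼSⱼ.
Σ NⱼSⱼ = 18697·212 + 1388·184 = 4.219156 × 10^6.
n_{55–64} = 1151·1388·184 / (4.219156 × 10^6) = 69.7.

69.7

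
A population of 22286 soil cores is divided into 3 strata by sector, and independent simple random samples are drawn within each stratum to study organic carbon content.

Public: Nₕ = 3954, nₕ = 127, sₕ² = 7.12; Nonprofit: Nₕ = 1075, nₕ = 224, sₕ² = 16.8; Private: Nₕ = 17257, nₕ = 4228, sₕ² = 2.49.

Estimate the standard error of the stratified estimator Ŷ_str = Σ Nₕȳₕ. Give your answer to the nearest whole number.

Var(Ŷ_str) = Σₕ Nₕ²(1 − fₕ)sₕ²/nₕ.
Public: 3954²·(1 − 127/3954)·7.12/127 = 848342.84.
Nonprofit: 1075²·(1 − 224/1075)·16.8/224 = 68611.875.
Private: 17257²·(1 − 4228/17257)·2.49/4228 = 132416.09.
Sum = 1.0493708 × 10^6.
SE = √(1.0493708 × 10^6) = 1024.

1024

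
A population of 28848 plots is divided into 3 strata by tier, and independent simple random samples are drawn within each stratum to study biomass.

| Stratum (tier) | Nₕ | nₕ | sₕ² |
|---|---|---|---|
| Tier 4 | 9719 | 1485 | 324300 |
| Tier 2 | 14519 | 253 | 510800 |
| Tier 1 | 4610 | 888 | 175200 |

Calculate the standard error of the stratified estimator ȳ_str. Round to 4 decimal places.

22.9689

Var(ȳ_str) = Σₕ Wₕ²(1 − fₕ)sₕ²/nₕ with Wₕ = Nₕ/N, N = 28848.
Tier 4: Wₕ = 0.33690377; term = 0.33690377²·(1 − 0.15279350)·324300/1485 = 21.000108.
Tier 2: Wₕ = 0.50329312; term = 0.50329312²·(1 − 0.01742544)·510800/253 = 502.50209.
Tier 1: Wₕ = 0.15980311; term = 0.15980311²·(1 − 0.19262473)·175200/888 = 4.0678695.
Sum = 527.57007.
SE = √(527.57007) = 22.9689.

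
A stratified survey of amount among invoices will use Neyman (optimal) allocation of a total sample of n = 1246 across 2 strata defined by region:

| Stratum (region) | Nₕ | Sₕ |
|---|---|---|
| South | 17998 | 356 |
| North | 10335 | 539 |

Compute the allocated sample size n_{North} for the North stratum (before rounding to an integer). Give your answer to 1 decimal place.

Neyman allocation: nₕ = n·NₕSₕ / Σⱼ NⱼSⱼ.
Σ NⱼSⱼ = 17998·356 + 10335·539 = 1.1977853 × 10^7.
n_{North} = 1246·10335·539 / (1.1977853 × 10^7) = 579.5.

579.5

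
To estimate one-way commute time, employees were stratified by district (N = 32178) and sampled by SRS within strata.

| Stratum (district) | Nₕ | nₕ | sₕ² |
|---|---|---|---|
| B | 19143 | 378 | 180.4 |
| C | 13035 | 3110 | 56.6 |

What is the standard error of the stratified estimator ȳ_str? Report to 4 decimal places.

Var(ȳ_str) = Σₕ Wₕ²(1 − fₕ)sₕ²/nₕ with Wₕ = Nₕ/N, N = 32178.
B: Wₕ = 0.59490957; term = 0.59490957²·(1 − 0.01974612)·180.4/378 = 0.16557136.
C: Wₕ = 0.40509043; term = 0.40509043²·(1 − 0.23858842)·56.6/3110 = 0.0022739426.
Sum = 0.1678453.
SE = √(0.1678453) = 0.4097.

0.4097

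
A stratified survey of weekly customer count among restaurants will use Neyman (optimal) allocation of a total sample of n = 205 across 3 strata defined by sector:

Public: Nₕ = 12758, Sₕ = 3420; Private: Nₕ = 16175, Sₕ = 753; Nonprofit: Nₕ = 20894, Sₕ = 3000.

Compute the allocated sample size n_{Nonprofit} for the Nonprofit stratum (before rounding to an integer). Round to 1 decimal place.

108.4

Neyman allocation: nₕ = n·NₕSₕ / Σⱼ NⱼSⱼ.
Σ NⱼSⱼ = 12758·3420 + 16175·753 + 20894·3000 = 1.1849414 × 10^8.
n_{Nonprofit} = 205·20894·3000 / (1.1849414 × 10^8) = 108.4.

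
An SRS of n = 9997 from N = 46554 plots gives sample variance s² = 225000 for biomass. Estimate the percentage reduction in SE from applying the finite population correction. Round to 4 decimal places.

f = n/N = 9997/46554 = 0.21473987.
SE_no-fpc = √(s²/n) = 4.7441282; SE_fpc = √((1−f)s²/n) = 4.2040046.
Ratio = √(1−f) = 0.88614904. Reduction = 100·(1 − 0.88614904) = 11.3851%.

11.3851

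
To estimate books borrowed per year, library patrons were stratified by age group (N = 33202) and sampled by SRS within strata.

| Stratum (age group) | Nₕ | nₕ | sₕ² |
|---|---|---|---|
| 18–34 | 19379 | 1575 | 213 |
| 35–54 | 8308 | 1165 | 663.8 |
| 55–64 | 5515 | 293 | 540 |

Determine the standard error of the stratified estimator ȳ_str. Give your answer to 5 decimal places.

0.34806

Var(ȳ_str) = Σₕ Wₕ²(1 − fₕ)sₕ²/nₕ with Wₕ = Nₕ/N, N = 33202.
18–34: Wₕ = 0.58366966; term = 0.58366966²·(1 − 0.08127354)·213/1575 = 0.042327196.
35–54: Wₕ = 0.25022589; term = 0.25022589²·(1 − 0.14022629)·663.8/1165 = 0.030673262.
55–64: Wₕ = 0.16610445; term = 0.16610445²·(1 − 0.05312783)·540/293 = 0.048148197.
Sum = 0.12114866.
SE = √(0.12114866) = 0.34806.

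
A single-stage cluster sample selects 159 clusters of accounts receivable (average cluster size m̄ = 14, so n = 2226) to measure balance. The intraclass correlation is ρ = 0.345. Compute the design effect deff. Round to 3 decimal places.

deff = 1 + (14 − 1)·0.345 = 1 + 4.485 = 5.485.

5.485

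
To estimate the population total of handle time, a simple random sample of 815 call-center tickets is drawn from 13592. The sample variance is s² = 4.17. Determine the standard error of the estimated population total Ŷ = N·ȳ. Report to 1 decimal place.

Var(Ŷ) = N²·Var(ȳ) = N²·(1 − n/N)·s²/n.
f = 815/13592 = 0.05996174; Var(ȳ) = 0.94003826·4.17/815 = 0.0048097663.
Var(Ŷ) = 13592² · 0.0048097663 = 888568.08.
SE(Ŷ) = √(888568.08) = 942.6.

942.6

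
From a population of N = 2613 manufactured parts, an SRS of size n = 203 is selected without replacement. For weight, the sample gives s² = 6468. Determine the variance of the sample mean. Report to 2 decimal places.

Under SRS without replacement, Var(ȳ) = (1 − f)·s²/n with f = n/N = 203/2613 = 0.07768848.
Var(ȳ) = (1 − 0.07768848)·6468/203 = 0.92231152·31.862069 = 29.386753.

29.39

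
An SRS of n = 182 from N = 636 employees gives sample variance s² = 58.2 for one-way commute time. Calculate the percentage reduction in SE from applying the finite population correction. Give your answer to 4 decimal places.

f = n/N = 182/636 = 0.28616352.
SE_no-fpc = √(s²/n) = 0.56549113; SE_fpc = √((1−f)s²/n) = 0.47777692.
Ratio = √(1−f) = 0.84488844. Reduction = 100·(1 − 0.84488844) = 15.5112%.

15.5112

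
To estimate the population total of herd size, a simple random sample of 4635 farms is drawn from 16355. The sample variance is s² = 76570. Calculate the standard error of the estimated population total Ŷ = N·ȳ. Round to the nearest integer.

56272

Var(Ŷ) = N²·Var(ȳ) = N²·(1 − n/N)·s²/n.
f = 4635/16355 = 0.28339957; Var(ȳ) = 0.71660043·76570/4635 = 11.838208.
Var(Ŷ) = 16355² · 11.838208 = 3.1665552 × 10^9.
SE(Ŷ) = √(3.1665552 × 10^9) = 56272.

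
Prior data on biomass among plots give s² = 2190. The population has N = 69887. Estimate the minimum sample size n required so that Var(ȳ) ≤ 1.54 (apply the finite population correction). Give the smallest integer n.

1394

Without fpc, n₀ = s²/D = 2190/1.54 = 1422.0779.
With fpc, (1 − n/N)·s²/n ≤ D requires n ≥ n₀/(1 + n₀/N) = 1422.0779/(1 + 1422.0779/69887) = 1393.7182.
Rounding up, n = 1394.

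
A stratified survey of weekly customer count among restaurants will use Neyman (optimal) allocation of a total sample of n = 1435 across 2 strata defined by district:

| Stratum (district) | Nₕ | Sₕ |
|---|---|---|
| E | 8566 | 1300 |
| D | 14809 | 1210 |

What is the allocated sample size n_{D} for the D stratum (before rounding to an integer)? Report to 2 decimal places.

885.01

Neyman allocation: nₕ = n·NₕSₕ / Σⱼ NⱼSⱼ.
Σ NⱼSⱼ = 8566·1300 + 14809·1210 = 2.905469 × 10^7.
n_{D} = 1435·14809·1210 / (2.905469 × 10^7) = 885.01.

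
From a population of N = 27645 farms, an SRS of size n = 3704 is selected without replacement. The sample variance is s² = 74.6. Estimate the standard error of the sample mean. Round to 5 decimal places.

Under SRS without replacement, Var(ȳ) = (1 − f)·s²/n with f = n/N = 3704/27645 = 0.13398445.
Var(ȳ) = (1 − 0.13398445)·74.6/3704 = 0.86601555·0.020140389 = 0.01744189.
SE(ȳ) = √(0.01744189) = 0.13207.

0.13207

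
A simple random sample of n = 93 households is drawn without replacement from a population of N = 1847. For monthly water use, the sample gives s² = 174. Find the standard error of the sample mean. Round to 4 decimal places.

1.3330

Under SRS without replacement, Var(ȳ) = (1 − f)·s²/n with f = n/N = 93/1847 = 0.05035192.
Var(ȳ) = (1 − 0.05035192)·174/93 = 0.94964808·1.8709677 = 1.7767609.
SE(ȳ) = √(1.7767609) = 1.3330.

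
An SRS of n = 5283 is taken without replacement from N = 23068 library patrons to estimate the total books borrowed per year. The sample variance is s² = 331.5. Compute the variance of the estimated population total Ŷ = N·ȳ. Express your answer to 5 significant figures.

Var(Ŷ) = N²·Var(ȳ) = N²·(1 − n/N)·s²/n.
f = 5283/23068 = 0.22901855; Var(ȳ) = 0.77098145·331.5/5283 = 0.048377882.
Var(Ŷ) = 23068² · 0.048377882 = 2.5743449 × 10^7.

2.5743 × 10^7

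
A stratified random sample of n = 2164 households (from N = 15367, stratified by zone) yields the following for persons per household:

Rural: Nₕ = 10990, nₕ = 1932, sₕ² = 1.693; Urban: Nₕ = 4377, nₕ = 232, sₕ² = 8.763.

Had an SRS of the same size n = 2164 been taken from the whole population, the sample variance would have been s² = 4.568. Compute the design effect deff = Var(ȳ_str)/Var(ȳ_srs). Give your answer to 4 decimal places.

Var(ȳ_str) = Σ Wₕ²(1−fₕ)sₕ²/nₕ with Wₕ = Nₕ/15367:
  Rural: (10990/15367)²·(1−1932/10990)·1.693/1932 = 3.6940406 × 10^-4
  Urban: (4377/15367)²·(1−232/4377)·8.763/232 = 0.0029019353
  → Var(ȳ_str) = 0.0032713394.
Var(ȳ_srs) = (1 − 2164/15367)·4.568/2164 = 0.0018136454.
deff = 0.0032713394 / 0.0018136454 = 1.8037.

1.8037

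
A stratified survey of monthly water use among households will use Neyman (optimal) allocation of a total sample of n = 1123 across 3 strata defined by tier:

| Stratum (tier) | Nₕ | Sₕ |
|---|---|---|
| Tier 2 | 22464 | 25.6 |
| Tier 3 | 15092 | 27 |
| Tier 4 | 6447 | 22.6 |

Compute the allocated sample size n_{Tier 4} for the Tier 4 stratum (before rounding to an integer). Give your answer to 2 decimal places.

145.02

Neyman allocation: nₕ = n·NₕSₕ / Σⱼ NⱼSⱼ.
Σ NⱼSⱼ = 22464·25.6 + 15092·27 + 6447·22.6 = 1.1282646 × 10^6.
n_{Tier 4} = 1123·6447·22.6 / (1.1282646 × 10^6) = 145.02.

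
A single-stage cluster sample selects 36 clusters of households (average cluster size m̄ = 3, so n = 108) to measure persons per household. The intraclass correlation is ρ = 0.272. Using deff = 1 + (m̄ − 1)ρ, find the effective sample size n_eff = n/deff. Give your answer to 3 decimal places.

69.948

deff = 1 + (3 − 1)·0.272 = 1 + 0.544 = 1.544.
n_eff = 108 / 1.544 = 69.948.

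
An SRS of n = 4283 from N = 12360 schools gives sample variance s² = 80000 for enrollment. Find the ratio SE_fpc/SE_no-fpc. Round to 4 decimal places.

f = n/N = 4283/12360 = 0.34652104.
SE_no-fpc = √(s²/n) = 4.3218626; SE_fpc = √((1−f)s²/n) = 3.4937093.
Ratio = √(1−f) = 0.80838046.

0.8084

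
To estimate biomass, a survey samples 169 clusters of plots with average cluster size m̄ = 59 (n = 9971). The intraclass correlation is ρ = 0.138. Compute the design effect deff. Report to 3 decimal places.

9.004

deff = 1 + (59 − 1)·0.138 = 1 + 8.004 = 9.004.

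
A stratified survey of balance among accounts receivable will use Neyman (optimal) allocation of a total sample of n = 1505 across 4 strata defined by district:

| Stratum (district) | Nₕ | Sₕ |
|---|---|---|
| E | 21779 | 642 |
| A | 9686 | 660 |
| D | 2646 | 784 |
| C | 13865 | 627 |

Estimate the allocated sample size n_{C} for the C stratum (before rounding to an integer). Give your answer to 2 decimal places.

Neyman allocation: nₕ = n·NₕSₕ / Σⱼ NⱼSⱼ.
Σ NⱼSⱼ = 21779·642 + 9686·660 + 2646·784 + 13865·627 = 3.1142697 × 10^7.
n_{C} = 1505·13865·627 / (3.1142697 × 10^7) = 420.11.

420.11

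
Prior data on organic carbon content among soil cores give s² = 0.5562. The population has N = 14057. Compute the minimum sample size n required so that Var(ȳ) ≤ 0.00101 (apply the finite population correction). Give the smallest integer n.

Without fpc, n₀ = s²/D = 0.5562/0.00101 = 550.6931.
With fpc, (1 − n/N)·s²/n ≤ D requires n ≥ n₀/(1 + n₀/N) = 550.6931/(1 + 550.6931/14057) = 529.9326.
Rounding up, n = 530.

530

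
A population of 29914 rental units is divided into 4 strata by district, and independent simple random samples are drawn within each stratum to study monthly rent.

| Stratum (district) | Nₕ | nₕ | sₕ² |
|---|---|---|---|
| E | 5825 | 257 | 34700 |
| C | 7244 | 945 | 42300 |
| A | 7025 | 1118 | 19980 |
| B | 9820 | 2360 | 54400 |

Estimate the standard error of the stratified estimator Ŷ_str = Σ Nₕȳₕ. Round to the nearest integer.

Var(Ŷ_str) = Σₕ Nₕ²(1 − fₕ)sₕ²/nₕ.
E: 5825²·(1 − 257/5825)·34700/257 = 4.379167 × 10^9.
C: 7244²·(1 − 945/7244)·42300/945 = 2.0424837 × 10^9.
A: 7025²·(1 − 1118/7025)·19980/1118 = 7.4159532 × 10^8.
B: 9820²·(1 − 2360/9820)·54400/2360 = 1.6886405 × 10^9.
Sum = 8.8518865 × 10^9.
SE = √(8.8518865 × 10^9) = 94084.

94084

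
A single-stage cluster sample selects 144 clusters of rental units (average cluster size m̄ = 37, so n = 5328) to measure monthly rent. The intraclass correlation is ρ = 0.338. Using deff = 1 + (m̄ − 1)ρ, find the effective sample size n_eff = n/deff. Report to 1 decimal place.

deff = 1 + (37 − 1)·0.338 = 1 + 12.168 = 13.168.
n_eff = 5328 / 13.168 = 404.6.

404.6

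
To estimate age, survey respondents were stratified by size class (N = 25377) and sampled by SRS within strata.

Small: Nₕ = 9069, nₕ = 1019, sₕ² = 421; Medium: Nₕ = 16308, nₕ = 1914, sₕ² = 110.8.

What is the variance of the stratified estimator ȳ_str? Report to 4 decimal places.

Var(ȳ_str) = Σₕ Wₕ²(1 − fₕ)sₕ²/nₕ with Wₕ = Nₕ/N, N = 25377.
Small: Wₕ = 0.35737085; term = 0.35737085²·(1 − 0.11236079)·421/1019 = 0.046836306.
Medium: Wₕ = 0.64262915; term = 0.64262915²·(1 − 0.11736571)·110.8/1914 = 0.021100827.
Sum = 0.067937133.

0.0679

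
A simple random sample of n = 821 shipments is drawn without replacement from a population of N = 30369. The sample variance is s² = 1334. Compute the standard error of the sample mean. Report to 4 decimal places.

Under SRS without replacement, Var(ȳ) = (1 − f)·s²/n with f = n/N = 821/30369 = 0.02703415.
Var(ȳ) = (1 − 0.02703415)·1334/821 = 0.97296585·1.6248477 = 1.5809214.
SE(ȳ) = √(1.5809214) = 1.2573.

1.2573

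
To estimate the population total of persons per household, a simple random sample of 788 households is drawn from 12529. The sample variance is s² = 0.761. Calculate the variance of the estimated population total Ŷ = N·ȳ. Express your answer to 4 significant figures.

142100

Var(Ŷ) = N²·Var(ȳ) = N²·(1 − n/N)·s²/n.
f = 788/12529 = 0.06289409; Var(ȳ) = 0.93710591·0.761/788 = 9.0499696 × 10^-4.
Var(Ŷ) = 12529² · (9.0499696 × 10^-4) = 142062.66.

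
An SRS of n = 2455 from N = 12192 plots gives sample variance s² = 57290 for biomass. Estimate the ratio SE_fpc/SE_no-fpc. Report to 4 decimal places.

f = n/N = 2455/12192 = 0.20136155.
SE_no-fpc = √(s²/n) = 4.83074; SE_fpc = √((1−f)s²/n) = 4.3170668.
Ratio = √(1−f) = 0.89366574.

0.8937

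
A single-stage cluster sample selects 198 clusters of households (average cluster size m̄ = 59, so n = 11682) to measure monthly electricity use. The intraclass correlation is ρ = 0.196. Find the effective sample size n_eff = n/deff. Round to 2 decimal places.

944.53

deff = 1 + (59 − 1)·0.196 = 1 + 11.368 = 12.368.
n_eff = 11682 / 12.368 = 944.53.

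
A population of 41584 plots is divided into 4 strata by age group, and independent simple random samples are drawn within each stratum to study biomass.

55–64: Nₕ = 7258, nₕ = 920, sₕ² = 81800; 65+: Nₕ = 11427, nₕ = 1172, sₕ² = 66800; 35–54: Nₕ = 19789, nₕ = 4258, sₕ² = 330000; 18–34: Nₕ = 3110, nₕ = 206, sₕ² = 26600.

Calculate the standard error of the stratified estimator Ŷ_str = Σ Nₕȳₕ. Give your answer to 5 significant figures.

189090

Var(Ŷ_str) = Σₕ Nₕ²(1 − fₕ)sₕ²/nₕ.
55–64: 7258²·(1 − 920/7258)·81800/920 = 4.0901071 × 10^9.
65+: 11427²·(1 − 1172/11427)·66800/1172 = 6.6790815 × 10^9.
35–54: 19789²·(1 − 4258/19789)·330000/4258 = 2.381944 × 10^10.
18–34: 3110²·(1 − 206/3110)·26600/206 = 1.1661957 × 10^9.
Sum = 3.5754824 × 10^10.
SE = √(3.5754824 × 10^10) = 189090.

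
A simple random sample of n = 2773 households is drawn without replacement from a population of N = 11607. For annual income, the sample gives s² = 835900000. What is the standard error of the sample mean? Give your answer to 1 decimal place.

479.0

Under SRS without replacement, Var(ȳ) = (1 − f)·s²/n with f = n/N = 2773/11607 = 0.23890756.
Var(ȳ) = (1 − 0.23890756)·835900000/2773 = 0.76109244·301442.48 = 229425.59.
SE(ȳ) = √(229425.59) = 479.0.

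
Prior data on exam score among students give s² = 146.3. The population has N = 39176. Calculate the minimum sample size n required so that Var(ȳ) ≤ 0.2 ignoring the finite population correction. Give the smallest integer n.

732

Without fpc, n₀ = s²/D = 146.3/0.2 = 731.5000.
Rounding up, n = 732.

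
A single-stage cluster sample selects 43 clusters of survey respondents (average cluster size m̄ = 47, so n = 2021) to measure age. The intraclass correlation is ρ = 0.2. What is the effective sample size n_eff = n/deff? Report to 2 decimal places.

198.14

deff = 1 + (47 − 1)·0.2 = 1 + 9.2 = 10.2.
n_eff = 2021 / 10.2 = 198.14.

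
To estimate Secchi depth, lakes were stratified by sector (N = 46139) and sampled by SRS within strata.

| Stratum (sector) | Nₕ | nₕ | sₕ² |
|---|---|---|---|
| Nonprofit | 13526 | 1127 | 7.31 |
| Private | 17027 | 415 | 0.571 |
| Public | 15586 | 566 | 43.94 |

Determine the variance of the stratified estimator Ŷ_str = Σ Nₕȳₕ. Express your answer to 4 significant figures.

Var(Ŷ_str) = Σₕ Nₕ²(1 − fₕ)sₕ²/nₕ.
Nonprofit: 13526²·(1 − 1127/13526)·7.31/1127 = 1.0878011 × 10^6.
Private: 17027²·(1 − 415/17027)·0.571/415 = 389177.81.
Public: 15586²·(1 − 566/15586)·43.94/566 = 1.8173904 × 10^7.
Sum = 1.9650883 × 10^7.

1.965 × 10^7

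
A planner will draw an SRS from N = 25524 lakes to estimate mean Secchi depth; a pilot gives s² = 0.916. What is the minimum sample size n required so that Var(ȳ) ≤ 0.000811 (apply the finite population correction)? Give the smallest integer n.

Without fpc, n₀ = s²/D = 0.916/0.000811 = 1129.4698.
With fpc, (1 − n/N)·s²/n ≤ D requires n ≥ n₀/(1 + n₀/N) = 1129.4698/(1 + 1129.4698/25524) = 1081.6073.
Rounding up, n = 1082.

1082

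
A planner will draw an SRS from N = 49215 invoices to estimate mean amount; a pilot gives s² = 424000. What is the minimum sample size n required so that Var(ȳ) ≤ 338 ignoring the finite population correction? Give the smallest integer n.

1255

Without fpc, n₀ = s²/D = 424000/338 = 1254.4379.
Rounding up, n = 1255.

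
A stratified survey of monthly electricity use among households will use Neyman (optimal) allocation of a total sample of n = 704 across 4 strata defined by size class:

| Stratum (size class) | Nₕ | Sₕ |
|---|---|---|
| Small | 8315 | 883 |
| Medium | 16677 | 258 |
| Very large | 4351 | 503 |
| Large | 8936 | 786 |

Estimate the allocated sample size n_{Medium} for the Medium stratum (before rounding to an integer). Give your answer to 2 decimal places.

145.23

Neyman allocation: nₕ = n·NₕSₕ / Σⱼ NⱼSⱼ.
Σ NⱼSⱼ = 8315·883 + 16677·258 + 4351·503 + 8936·786 = 2.085706 × 10^7.
n_{Medium} = 704·16677·258 / (2.085706 × 10^7) = 145.23.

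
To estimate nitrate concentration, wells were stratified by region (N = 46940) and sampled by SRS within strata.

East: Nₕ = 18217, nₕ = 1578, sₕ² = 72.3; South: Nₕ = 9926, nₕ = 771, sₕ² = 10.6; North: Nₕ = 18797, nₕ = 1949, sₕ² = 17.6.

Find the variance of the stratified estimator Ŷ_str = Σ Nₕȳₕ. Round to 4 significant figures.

Var(Ŷ_str) = Σₕ Nₕ²(1 − fₕ)sₕ²/nₕ.
East: 18217²·(1 − 1578/18217)·72.3/1578 = 1.3887862 × 10^7.
South: 9926²·(1 − 771/9926)·10.6/771 = 1.24935 × 10^6.
North: 18797²·(1 − 1949/18797)·17.6/1949 = 2.8598136 × 10^6.
Sum = 1.7997026 × 10^7.

1.800 × 10^7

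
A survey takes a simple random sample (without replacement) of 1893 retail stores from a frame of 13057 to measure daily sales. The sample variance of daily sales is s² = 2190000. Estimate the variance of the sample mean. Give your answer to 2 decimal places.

Under SRS without replacement, Var(ȳ) = (1 − f)·s²/n with f = n/N = 1893/13057 = 0.14497970.
Var(ȳ) = (1 − 0.14497970)·2190000/1893 = 0.85502030·1156.8938 = 989.1677.

989.17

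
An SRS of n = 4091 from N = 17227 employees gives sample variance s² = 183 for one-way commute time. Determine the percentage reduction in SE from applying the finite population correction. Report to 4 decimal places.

12.6774

f = n/N = 4091/17227 = 0.23747606.
SE_no-fpc = √(s²/n) = 0.21150021; SE_fpc = √((1−f)s²/n) = 0.18468752.
Ratio = √(1−f) = 0.87322617. Reduction = 100·(1 − 0.87322617) = 12.6774%.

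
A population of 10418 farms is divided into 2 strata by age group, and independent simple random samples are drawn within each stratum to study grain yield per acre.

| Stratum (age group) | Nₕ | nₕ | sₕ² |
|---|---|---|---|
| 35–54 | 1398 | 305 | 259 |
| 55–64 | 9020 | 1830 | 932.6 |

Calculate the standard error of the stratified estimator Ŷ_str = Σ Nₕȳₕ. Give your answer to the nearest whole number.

Var(Ŷ_str) = Σₕ Nₕ²(1 − fₕ)sₕ²/nₕ.
35–54: 1398²·(1 − 305/1398)·259/305 = 1.2975594 × 10^6.
55–64: 9020²·(1 − 1830/9020)·932.6/1830 = 3.3050631 × 10^7.
Sum = 3.434819 × 10^7.
SE = √(3.434819 × 10^7) = 5861.

5861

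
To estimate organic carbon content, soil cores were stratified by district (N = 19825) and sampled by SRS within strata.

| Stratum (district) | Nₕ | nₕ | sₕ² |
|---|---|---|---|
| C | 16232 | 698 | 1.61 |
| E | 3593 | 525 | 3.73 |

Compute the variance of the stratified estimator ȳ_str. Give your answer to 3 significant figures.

0.00168

Var(ȳ_str) = Σₕ Wₕ²(1 − fₕ)sₕ²/nₕ with Wₕ = Nₕ/N, N = 19825.
C: Wₕ = 0.81876419; term = 0.81876419²·(1 − 0.04300148)·1.61/698 = 0.0014797876.
E: Wₕ = 0.18123581; term = 0.18123581²·(1 − 0.14611745)·3.73/525 = 1.9926715 × 10^-4.
Sum = 0.0016790548.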